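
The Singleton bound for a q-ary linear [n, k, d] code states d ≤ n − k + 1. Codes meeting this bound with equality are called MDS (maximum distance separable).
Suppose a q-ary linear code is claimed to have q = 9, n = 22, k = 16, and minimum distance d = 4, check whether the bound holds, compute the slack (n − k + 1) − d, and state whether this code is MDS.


Singleton RHS = n − k + 1 = 7, slack = 3, bound satisfied, not MDS.

Singleton bound: d ≤ n − k + 1.
Here n = 22, k = 16, so n − k + 1 = 7.
Given d = 4, check d ≤ 7: YES.
Slack = (n − k + 1) − d = 3.
The code is NOT MDS (slack = 3 > 0).
Description: the claimed parameters are [22, 16, 4]_9; such a code would be non-MDS.


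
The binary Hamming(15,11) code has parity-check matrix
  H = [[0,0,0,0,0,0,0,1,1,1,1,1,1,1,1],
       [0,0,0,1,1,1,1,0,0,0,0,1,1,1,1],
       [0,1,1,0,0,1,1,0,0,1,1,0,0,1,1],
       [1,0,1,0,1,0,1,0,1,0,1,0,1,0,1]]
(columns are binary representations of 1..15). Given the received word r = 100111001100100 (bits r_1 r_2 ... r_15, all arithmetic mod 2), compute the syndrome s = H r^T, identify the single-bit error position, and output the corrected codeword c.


s = (1, 0, 0, 0)^T, error position = 8, corrected codeword c = 100111011100100

Compute s = H r^T mod 2 one row at a time:
  s_1 = 0 + 1 + 1 + 0 + 0 + 1 + 0 + 0 = 3 ≡ 1 (mod 2).
  s_2 = 1 + 1 + 1 + 0 + 0 + 1 + 0 + 0 = 4 ≡ 0 (mod 2).
  s_3 = 0 + 0 + 1 + 0 + 1 + 0 + 0 + 0 = 2 ≡ 0 (mod 2).
  s_4 = 1 + 0 + 1 + 0 + 1 + 0 + 1 + 0 = 4 ≡ 0 (mod 2).
s = (1, 0, 0, 0)^T — this equals column 8 of H (binary 1000), so error is at position 8.
Correct: flip bit 8 of r = 100111001100100 to get c = 100111011100100.


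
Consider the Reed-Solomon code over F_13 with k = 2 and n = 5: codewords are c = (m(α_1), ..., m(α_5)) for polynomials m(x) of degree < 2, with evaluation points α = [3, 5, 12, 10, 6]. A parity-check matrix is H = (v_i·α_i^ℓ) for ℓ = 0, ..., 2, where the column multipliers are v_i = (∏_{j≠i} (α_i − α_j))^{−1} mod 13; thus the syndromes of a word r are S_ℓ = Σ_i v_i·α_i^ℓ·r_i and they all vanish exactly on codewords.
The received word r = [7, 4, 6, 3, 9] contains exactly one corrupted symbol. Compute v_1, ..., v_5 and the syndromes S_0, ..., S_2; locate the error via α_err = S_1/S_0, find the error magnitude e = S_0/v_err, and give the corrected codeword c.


S = (3, 10, 3), error at position 3, error magnitude e = 6, c = [7, 4, 0, 3, 9].

Step 1: column multipliers v_i = (∏_{j≠i}(α_i − α_j))^{−1} mod 13.
  i = 1 (α = 3): (3−5)(3−12)(3−10)(3−6) = (−2)·(−9)·(−7)·(−3) = 378 ≡ 1, so v_1 = 1^{−1} = 1 (mod 13).
  i = 2 (α = 5): (5−3)(5−12)(5−10)(5−6) = 2·(−7)·(−5)·(−1) = −70 ≡ 8, so v_2 = 8^{−1} = 5 (mod 13).
  i = 3 (α = 12): (12−3)(12−5)(12−10)(12−6) = 9·7·2·6 = 756 ≡ 2, so v_3 = 2^{−1} = 7 (mod 13).
  i = 4 (α = 10): (10−3)(10−5)(10−12)(10−6) = 7·5·(−2)·4 = −280 ≡ 6, so v_4 = 6^{−1} = 11 (mod 13).
  i = 5 (α = 6): (6−3)(6−5)(6−12)(6−10) = 3·1·(−6)·(−4) = 72 ≡ 7, so v_5 = 7^{−1} = 2 (mod 13).
  v = [1, 5, 7, 11, 2].
Step 2: syndromes of r = [7, 4, 6, 3, 9] (all sums mod 13).
  S_0 = Σ v_i r_i = 1·7 + 5·4 + 7·6 + 11·3 + 2·9 = 120 ≡ 3.
  S_1 = Σ v_i α_i r_i = 1·3·7 + 5·5·4 + 7·12·6 + 11·10·3 + 2·6·9 = 1063 ≡ 10.
  α_i^2 mod 13 = [9, 12, 1, 9, 10].
  S_2 = Σ v_i α_i^2 r_i = 1·9·7 + 5·12·4 + 7·1·6 + 11·9·3 + 2·10·9 = 822 ≡ 3.
  S = (3, 10, 3) ≠ 0, so r is not a codeword (an error is present).
Step 3: locate the error. For a single error e at position i, S_ℓ = v_i·e·α_i^ℓ, so α_err = S_1/S_0.
  S_0^{−1} = 3^{−1} = 9 (mod 13), so α_err = 10·9 = 90 ≡ 12 = α_3. Error position i = 3.
  Consistency check: S_2/S_1 = 3·4 = 12 ≡ 12 = α_err ✓ (single-error assumption holds).
Step 4: error magnitude e = S_0/v_3 = S_0·∏_{j≠3}(α_3 − α_j) = 3·2 = 6 ≡ 6 (mod 13).
Step 5: correct position 3: c_3 = r_3 − e = 6 − 6 ≡ 0 (mod 13). Hence c = [7, 4, 0, 3, 9].
  Check: interpolating c through the α_i gives m(x) = 5 + 5·x (degree < 2) with m(α_i) = c_i for every i, so c is indeed a codeword.


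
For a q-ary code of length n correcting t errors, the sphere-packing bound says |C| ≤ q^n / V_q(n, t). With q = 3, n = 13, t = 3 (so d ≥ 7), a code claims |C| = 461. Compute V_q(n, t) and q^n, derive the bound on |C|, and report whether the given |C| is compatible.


V_q(n, t) = 2627, q^n = 1594323, Hamming bound = 606, |C| = 461 ≤ bound (satisfied).

Step 1: Compute V_q(n, t) = Σ_{j=0}^3 C(n, j) (q−1)^j.
  j = 0: C(13,0)·(2)^0 = 1·1 = 1.
  j = 1: C(13,1)·(2)^1 = 13·2 = 26.
  j = 2: C(13,2)·(2)^2 = 78·4 = 312.
  j = 3: C(13,3)·(2)^3 = 286·8 = 2288.
  V_q(n, t) = 1 + 26 + 312 + 2288 = 2627.
Step 2: q^n = 3^13 = 1594323.
Step 3: Hamming bound ⌊q^n / V_q(n,t)⌋ = ⌊1594323/2627⌋ = 606.
Step 4: Compare |C| = 461 to 606: satisfied.
The claimed |C| lies below the Hamming bound.


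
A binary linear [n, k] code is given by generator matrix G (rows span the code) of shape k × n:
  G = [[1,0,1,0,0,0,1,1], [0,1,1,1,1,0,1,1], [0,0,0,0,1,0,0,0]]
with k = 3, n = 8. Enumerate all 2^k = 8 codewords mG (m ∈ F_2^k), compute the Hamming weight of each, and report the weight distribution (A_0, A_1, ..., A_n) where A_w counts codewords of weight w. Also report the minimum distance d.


Weight distribution: A_0 = 1, A_1 = 1, A_3 = 1, A_4 = 2, A_5 = 2, A_6 = 1. Minimum distance d = 1.

Enumerate all 2^3 = 8 messages m ∈ F_2^3.
For each, compute codeword c = mG in F_2^8, then tally its weight.
  m = 000 → c = 00000000, weight = 0.
  m = 100 → c = 10100011, weight = 4.
  m = 010 → c = 01111011, weight = 6.
  m = 110 → c = 11011000, weight = 4.
  m = 001 → c = 00001000, weight = 1.
  m = 101 → c = 10101011, weight = 5.
  m = 011 → c = 01110011, weight = 5.
  m = 111 → c = 11010000, weight = 3.
Tally weights:
  weight 0: 1 codewords.
  weight 1: 1 codewords.
  weight 3: 1 codewords.
  weight 4: 2 codewords.
  weight 5: 2 codewords.
  weight 6: 1 codewords.
Minimum distance d = smallest w > 0 with A_w > 0 = 1.
Sanity: Σ A_w = 8 = 2^3 = 8 ✓.


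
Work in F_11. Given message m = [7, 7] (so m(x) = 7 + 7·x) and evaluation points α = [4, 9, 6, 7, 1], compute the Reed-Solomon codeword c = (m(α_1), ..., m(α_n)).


c = [2, 4, 5, 1, 3]

Message polynomial: m(x) = 7 + 7·x (mod 11).
For each evaluation point α_i, compute m(α_i) mod 11:
  α_1 = 4: Horner steps 7 → 2, so m(4) = 2.
  α_2 = 9: Horner steps 7 → 4, so m(9) = 4.
  α_3 = 6: Horner steps 7 → 5, so m(6) = 5.
  α_4 = 7: Horner steps 7 → 1, so m(7) = 1.
  α_5 = 1: Horner steps 7 → 3, so m(1) = 3.
Codeword c = [2, 4, 5, 1, 3] ∈ F_11^5.


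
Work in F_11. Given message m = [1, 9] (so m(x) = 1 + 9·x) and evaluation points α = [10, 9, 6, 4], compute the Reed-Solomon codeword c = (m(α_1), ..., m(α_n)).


c = [3, 5, 0, 4]

Message polynomial: m(x) = 1 + 9·x (mod 11).
For each evaluation point α_i, compute m(α_i) mod 11:
  α_1 = 10: Horner steps 9 → 3, so m(10) = 3.
  α_2 = 9: Horner steps 9 → 5, so m(9) = 5.
  α_3 = 6: Horner steps 9 → 0, so m(6) = 0.
  α_4 = 4: Horner steps 9 → 4, so m(4) = 4.
Codeword c = [3, 5, 0, 4] ∈ F_11^4.


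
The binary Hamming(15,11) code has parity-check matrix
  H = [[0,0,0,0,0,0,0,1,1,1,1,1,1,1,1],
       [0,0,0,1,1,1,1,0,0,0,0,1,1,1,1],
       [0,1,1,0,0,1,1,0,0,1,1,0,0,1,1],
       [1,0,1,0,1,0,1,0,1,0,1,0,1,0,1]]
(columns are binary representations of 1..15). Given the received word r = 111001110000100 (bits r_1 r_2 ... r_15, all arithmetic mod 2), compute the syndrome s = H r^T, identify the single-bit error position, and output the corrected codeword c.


s = (0, 1, 0, 0)^T, error position = 4, corrected codeword c = 111101110000100

Compute s = H r^T mod 2 one row at a time:
  s_1 = 1 + 0 + 0 + 0 + 0 + 1 + 0 + 0 = 2 ≡ 0 (mod 2).
  s_2 = 0 + 0 + 1 + 1 + 0 + 1 + 0 + 0 = 3 ≡ 1 (mod 2).
  s_3 = 1 + 1 + 1 + 1 + 0 + 0 + 0 + 0 = 4 ≡ 0 (mod 2).
  s_4 = 1 + 1 + 0 + 1 + 0 + 0 + 1 + 0 = 4 ≡ 0 (mod 2).
s = (0, 1, 0, 0)^T — this equals column 4 of H (binary 0100), so error is at position 4.
Correct: flip bit 4 of r = 111001110000100 to get c = 111101110000100.


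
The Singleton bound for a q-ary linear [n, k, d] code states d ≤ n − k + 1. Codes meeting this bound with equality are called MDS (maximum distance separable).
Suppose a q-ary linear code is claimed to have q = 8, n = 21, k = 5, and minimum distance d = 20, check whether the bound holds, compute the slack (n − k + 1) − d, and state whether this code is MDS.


Singleton RHS = n − k + 1 = 17, slack = -3, bound violated (no such code; not MDS).

Singleton bound: d ≤ n − k + 1.
Here n = 21, k = 5, so n − k + 1 = 17.
Given d = 20, check d ≤ 17: NO.
Slack = (n − k + 1) − d = -3.
The slack is negative: d = 20 exceeds n − k + 1 = 17 by 3, so the Singleton bound is violated and no linear [21, 5, 20]_8 code can exist. In particular it is not MDS (MDS requires d = n − k + 1 exactly).
Description: the claimed parameters are [21, 5, 20]_8; such a code would be impossible (violates the Singleton bound).


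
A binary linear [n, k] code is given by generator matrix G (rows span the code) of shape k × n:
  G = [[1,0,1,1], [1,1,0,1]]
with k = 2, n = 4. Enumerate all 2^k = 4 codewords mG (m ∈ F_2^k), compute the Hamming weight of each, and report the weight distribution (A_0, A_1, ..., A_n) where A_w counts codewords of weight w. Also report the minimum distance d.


Weight distribution: A_0 = 1, A_2 = 1, A_3 = 2. Minimum distance d = 2.

Enumerate all 2^2 = 4 messages m ∈ F_2^2.
For each, compute codeword c = mG in F_2^4, then tally its weight.
  m = 00 → c = 0000, weight = 0.
  m = 10 → c = 1011, weight = 3.
  m = 01 → c = 1101, weight = 3.
  m = 11 → c = 0110, weight = 2.
Tally weights:
  weight 0: 1 codewords.
  weight 2: 1 codewords.
  weight 3: 2 codewords.
Minimum distance d = smallest w > 0 with A_w > 0 = 2.
Sanity: Σ A_w = 4 = 2^2 = 4 ✓.


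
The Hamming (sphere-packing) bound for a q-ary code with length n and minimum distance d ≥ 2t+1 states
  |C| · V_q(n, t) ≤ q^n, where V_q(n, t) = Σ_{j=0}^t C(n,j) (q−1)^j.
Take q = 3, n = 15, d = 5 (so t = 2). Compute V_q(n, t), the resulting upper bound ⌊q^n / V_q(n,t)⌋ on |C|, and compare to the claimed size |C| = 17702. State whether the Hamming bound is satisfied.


V_q(n, t) = 451, q^n = 14348907, Hamming bound = 31815, |C| = 17702 ≤ bound (satisfied).

Step 1: Compute V_q(n, t) = Σ_{j=0}^2 C(n, j) (q−1)^j.
  j = 0: C(15,0)·(2)^0 = 1·1 = 1.
  j = 1: C(15,1)·(2)^1 = 15·2 = 30.
  j = 2: C(15,2)·(2)^2 = 105·4 = 420.
  V_q(n, t) = 1 + 30 + 420 = 451.
Step 2: q^n = 3^15 = 14348907.
Step 3: Hamming bound ⌊q^n / V_q(n,t)⌋ = ⌊14348907/451⌋ = 31815.
Step 4: Compare |C| = 17702 to 31815: satisfied.
The claimed |C| lies below the Hamming bound.


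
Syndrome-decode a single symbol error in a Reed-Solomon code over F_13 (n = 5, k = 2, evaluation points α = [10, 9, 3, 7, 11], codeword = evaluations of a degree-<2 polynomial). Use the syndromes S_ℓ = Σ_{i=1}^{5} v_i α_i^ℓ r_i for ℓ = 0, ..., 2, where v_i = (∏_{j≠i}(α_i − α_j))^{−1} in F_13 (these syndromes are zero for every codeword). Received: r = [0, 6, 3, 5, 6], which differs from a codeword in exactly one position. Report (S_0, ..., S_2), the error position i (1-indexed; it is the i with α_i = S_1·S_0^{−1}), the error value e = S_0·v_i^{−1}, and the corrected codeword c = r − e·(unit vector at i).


S = (1, 11, 4), error at position 5, error magnitude e = 12, c = [0, 6, 3, 5, 7].

Step 1: column multipliers v_i = (∏_{j≠i}(α_i − α_j))^{−1} mod 13.
  i = 1 (α = 10): (10−9)(10−3)(10−7)(10−11) = 1·7·3·(−1) = −21 ≡ 5, so v_1 = 5^{−1} = 8 (mod 13).
  i = 2 (α = 9): (9−10)(9−3)(9−7)(9−11) = (−1)·6·2·(−2) = 24 ≡ 11, so v_2 = 11^{−1} = 6 (mod 13).
  i = 3 (α = 3): (3−10)(3−9)(3−7)(3−11) = (−7)·(−6)·(−4)·(−8) = 1344 ≡ 5, so v_3 = 5^{−1} = 8 (mod 13).
  i = 4 (α = 7): (7−10)(7−9)(7−3)(7−11) = (−3)·(−2)·4·(−4) = −96 ≡ 8, so v_4 = 8^{−1} = 5 (mod 13).
  i = 5 (α = 11): (11−10)(11−9)(11−3)(11−7) = 1·2·8·4 = 64 ≡ 12, so v_5 = 12^{−1} = 12 (mod 13).
  v = [8, 6, 8, 5, 12].
Step 2: syndromes of r = [0, 6, 3, 5, 6] (all sums mod 13).
  S_0 = Σ v_i r_i = 8·0 + 6·6 + 8·3 + 5·5 + 12·6 = 157 ≡ 1.
  S_1 = Σ v_i α_i r_i = 8·10·0 + 6·9·6 + 8·3·3 + 5·7·5 + 12·11·6 = 1363 ≡ 11.
  α_i^2 mod 13 = [9, 3, 9, 10, 4].
  S_2 = Σ v_i α_i^2 r_i = 8·9·0 + 6·3·6 + 8·9·3 + 5·10·5 + 12·4·6 = 862 ≡ 4.
  S = (1, 11, 4) ≠ 0, so r is not a codeword (an error is present).
Step 3: locate the error. For a single error e at position i, S_ℓ = v_i·e·α_i^ℓ, so α_err = S_1/S_0.
  S_0^{−1} = 1^{−1} = 1 (mod 13), so α_err = 11·1 = 11 ≡ 11 = α_5. Error position i = 5.
  Consistency check: S_2/S_1 = 4·6 = 24 ≡ 11 = α_err ✓ (single-error assumption holds).
Step 4: error magnitude e = S_0/v_5 = S_0·∏_{j≠5}(α_5 − α_j) = 1·12 = 12 ≡ 12 (mod 13).
Step 5: correct position 5: c_5 = r_5 − e = 6 − 12 ≡ 7 (mod 13). Hence c = [0, 6, 3, 5, 7].
  Check: interpolating c through the α_i gives m(x) = 8 + 7·x (degree < 2) with m(α_i) = c_i for every i, so c is indeed a codeword.


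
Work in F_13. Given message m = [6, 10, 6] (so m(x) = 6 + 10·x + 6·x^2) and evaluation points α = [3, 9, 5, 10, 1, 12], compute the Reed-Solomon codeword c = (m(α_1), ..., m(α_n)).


c = [12, 10, 11, 4, 9, 2]

Message polynomial: m(x) = 6 + 10·x + 6·x^2 (mod 13).
For each evaluation point α_i, compute m(α_i) mod 13:
  α_1 = 3: Horner steps 6 → 2 → 12, so m(3) = 12.
  α_2 = 9: Horner steps 6 → 12 → 10, so m(9) = 10.
  α_3 = 5: Horner steps 6 → 1 → 11, so m(5) = 11.
  α_4 = 10: Horner steps 6 → 5 → 4, so m(10) = 4.
  α_5 = 1: Horner steps 6 → 3 → 9, so m(1) = 9.
  α_6 = 12: Horner steps 6 → 4 → 2, so m(12) = 2.
Codeword c = [12, 10, 11, 4, 9, 2] ∈ F_13^6.


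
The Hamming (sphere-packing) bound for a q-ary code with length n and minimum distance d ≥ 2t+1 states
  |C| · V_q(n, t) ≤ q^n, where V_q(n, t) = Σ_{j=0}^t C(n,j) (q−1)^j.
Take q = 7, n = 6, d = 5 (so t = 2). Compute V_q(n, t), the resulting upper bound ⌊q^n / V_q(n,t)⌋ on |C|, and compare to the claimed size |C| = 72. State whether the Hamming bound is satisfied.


V_q(n, t) = 577, q^n = 117649, Hamming bound = 203, |C| = 72 ≤ bound (satisfied).

Step 1: Compute V_q(n, t) = Σ_{j=0}^2 C(n, j) (q−1)^j.
  j = 0: C(6,0)·(6)^0 = 1·1 = 1.
  j = 1: C(6,1)·(6)^1 = 6·6 = 36.
  j = 2: C(6,2)·(6)^2 = 15·36 = 540.
  V_q(n, t) = 1 + 36 + 540 = 577.
Step 2: q^n = 7^6 = 117649.
Step 3: Hamming bound ⌊q^n / V_q(n,t)⌋ = ⌊117649/577⌋ = 203.
Step 4: Compare |C| = 72 to 203: satisfied.
The claimed |C| lies below the Hamming bound.


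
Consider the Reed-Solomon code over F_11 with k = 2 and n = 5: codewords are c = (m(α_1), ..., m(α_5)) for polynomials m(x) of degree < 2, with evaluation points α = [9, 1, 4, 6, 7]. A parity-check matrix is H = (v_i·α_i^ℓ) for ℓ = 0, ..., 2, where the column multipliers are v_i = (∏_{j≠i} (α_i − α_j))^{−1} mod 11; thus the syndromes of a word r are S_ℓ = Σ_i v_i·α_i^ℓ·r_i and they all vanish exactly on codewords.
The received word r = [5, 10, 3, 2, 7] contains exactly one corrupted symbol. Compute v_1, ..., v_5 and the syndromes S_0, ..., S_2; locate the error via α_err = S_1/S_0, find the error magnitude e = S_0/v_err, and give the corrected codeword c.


S = (6, 10, 2), error at position 1, error magnitude e = 10, c = [6, 10, 3, 2, 7].

Step 1: column multipliers v_i = (∏_{j≠i}(α_i − α_j))^{−1} mod 11.
  i = 1 (α = 9): (9−1)(9−4)(9−6)(9−7) = 8·5·3·2 = 240 ≡ 9, so v_1 = 9^{−1} = 5 (mod 11).
  i = 2 (α = 1): (1−9)(1−4)(1−6)(1−7) = (−8)·(−3)·(−5)·(−6) = 720 ≡ 5, so v_2 = 5^{−1} = 9 (mod 11).
  i = 3 (α = 4): (4−9)(4−1)(4−6)(4−7) = (−5)·3·(−2)·(−3) = −90 ≡ 9, so v_3 = 9^{−1} = 5 (mod 11).
  i = 4 (α = 6): (6−9)(6−1)(6−4)(6−7) = (−3)·5·2·(−1) = 30 ≡ 8, so v_4 = 8^{−1} = 7 (mod 11).
  i = 5 (α = 7): (7−9)(7−1)(7−4)(7−6) = (−2)·6·3·1 = −36 ≡ 8, so v_5 = 8^{−1} = 7 (mod 11).
  v = [5, 9, 5, 7, 7].
Step 2: syndromes of r = [5, 10, 3, 2, 7] (all sums mod 11).
  S_0 = Σ v_i r_i = 5·5 + 9·10 + 5·3 + 7·2 + 7·7 = 193 ≡ 6.
  S_1 = Σ v_i α_i r_i = 5·9·5 + 9·1·10 + 5·4·3 + 7·6·2 + 7·7·7 = 802 ≡ 10.
  α_i^2 mod 11 = [4, 1, 5, 3, 5].
  S_2 = Σ v_i α_i^2 r_i = 5·4·5 + 9·1·10 + 5·5·3 + 7·3·2 + 7·5·7 = 552 ≡ 2.
  S = (6, 10, 2) ≠ 0, so r is not a codeword (an error is present).
Step 3: locate the error. For a single error e at position i, S_ℓ = v_i·e·α_i^ℓ, so α_err = S_1/S_0.
  S_0^{−1} = 6^{−1} = 2 (mod 11), so α_err = 10·2 = 20 ≡ 9 = α_1. Error position i = 1.
  Consistency check: S_2/S_1 = 2·10 = 20 ≡ 9 = α_err ✓ (single-error assumption holds).
Step 4: error magnitude e = S_0/v_1 = S_0·∏_{j≠1}(α_1 − α_j) = 6·9 = 54 ≡ 10 (mod 11).
Step 5: correct position 1: c_1 = r_1 − e = 5 − 10 ≡ 6 (mod 11). Hence c = [6, 10, 3, 2, 7].
  Check: interpolating c through the α_i gives m(x) = 5 + 5·x (degree < 2) with m(α_i) = c_i for every i, so c is indeed a codeword.


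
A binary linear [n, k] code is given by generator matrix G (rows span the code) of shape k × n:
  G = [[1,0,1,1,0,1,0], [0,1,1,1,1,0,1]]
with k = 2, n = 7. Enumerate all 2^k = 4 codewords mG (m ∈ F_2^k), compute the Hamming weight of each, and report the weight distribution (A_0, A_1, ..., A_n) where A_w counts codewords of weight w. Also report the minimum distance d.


Weight distribution: A_0 = 1, A_4 = 1, A_5 = 2. Minimum distance d = 4.

Enumerate all 2^2 = 4 messages m ∈ F_2^2.
For each, compute codeword c = mG in F_2^7, then tally its weight.
  m = 00 → c = 0000000, weight = 0.
  m = 10 → c = 1011010, weight = 4.
  m = 01 → c = 0111101, weight = 5.
  m = 11 → c = 1100111, weight = 5.
Tally weights:
  weight 0: 1 codewords.
  weight 4: 1 codewords.
  weight 5: 2 codewords.
Minimum distance d = smallest w > 0 with A_w > 0 = 4.
Sanity: Σ A_w = 4 = 2^2 = 4 ✓.


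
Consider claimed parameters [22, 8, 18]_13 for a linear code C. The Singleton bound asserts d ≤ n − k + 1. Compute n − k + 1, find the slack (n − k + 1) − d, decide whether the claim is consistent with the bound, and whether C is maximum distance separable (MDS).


Singleton RHS = n − k + 1 = 15, slack = -3, bound violated (no such code; not MDS).

Singleton bound: d ≤ n − k + 1.
Here n = 22, k = 8, so n − k + 1 = 15.
Given d = 18, check d ≤ 15: NO.
Slack = (n − k + 1) − d = -3.
The slack is negative: d = 18 exceeds n − k + 1 = 15 by 3, so the Singleton bound is violated and no linear [22, 8, 18]_13 code can exist. In particular it is not MDS (MDS requires d = n − k + 1 exactly).
Description: the claimed parameters are [22, 8, 18]_13; such a code would be impossible (violates the Singleton bound).


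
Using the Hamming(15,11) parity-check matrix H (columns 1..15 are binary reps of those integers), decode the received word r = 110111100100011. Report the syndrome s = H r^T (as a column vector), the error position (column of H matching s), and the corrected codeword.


s = (1, 0, 0, 0)^T, error position = 8, corrected codeword c = 110111110100011

Compute s = H r^T mod 2 one row at a time:
  s_1 = 0 + 0 + 1 + 0 + 0 + 0 + 1 + 1 = 3 ≡ 1 (mod 2).
  s_2 = 1 + 1 + 1 + 1 + 0 + 0 + 1 + 1 = 6 ≡ 0 (mod 2).
  s_3 = 1 + 0 + 1 + 1 + 1 + 0 + 1 + 1 = 6 ≡ 0 (mod 2).
  s_4 = 1 + 0 + 1 + 1 + 0 + 0 + 0 + 1 = 4 ≡ 0 (mod 2).
s = (1, 0, 0, 0)^T — this equals column 8 of H (binary 1000), so error is at position 8.
Correct: flip bit 8 of r = 110111100100011 to get c = 110111110100011.


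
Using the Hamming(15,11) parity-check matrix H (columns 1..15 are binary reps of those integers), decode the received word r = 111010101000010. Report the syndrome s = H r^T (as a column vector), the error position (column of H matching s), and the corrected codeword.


s = (0, 1, 0, 1)^T, error position = 5, corrected codeword c = 111000101000010

Compute s = H r^T mod 2 one row at a time:
  s_1 = 0 + 1 + 0 + 0 + 0 + 0 + 1 + 0 = 2 ≡ 0 (mod 2).
  s_2 = 0 + 1 + 0 + 1 + 0 + 0 + 1 + 0 = 3 ≡ 1 (mod 2).
  s_3 = 1 + 1 + 0 + 1 + 0 + 0 + 1 + 0 = 4 ≡ 0 (mod 2).
  s_4 = 1 + 1 + 1 + 1 + 1 + 0 + 0 + 0 = 5 ≡ 1 (mod 2).
s = (0, 1, 0, 1)^T — this equals column 5 of H (binary 0101), so error is at position 5.
Correct: flip bit 5 of r = 111010101000010 to get c = 111000101000010.


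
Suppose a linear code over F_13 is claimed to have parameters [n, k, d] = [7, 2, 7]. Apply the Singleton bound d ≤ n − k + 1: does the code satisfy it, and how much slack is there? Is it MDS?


Singleton RHS = n − k + 1 = 6, slack = -1, bound violated (no such code; not MDS).

Singleton bound: d ≤ n − k + 1.
Here n = 7, k = 2, so n − k + 1 = 6.
Given d = 7, check d ≤ 6: NO.
Slack = (n − k + 1) − d = -1.
The slack is negative: d = 7 exceeds n − k + 1 = 6 by 1, so the Singleton bound is violated and no linear [7, 2, 7]_13 code can exist. In particular it is not MDS (MDS requires d = n − k + 1 exactly).
Description: the claimed parameters are [7, 2, 7]_13; such a code would be impossible (violates the Singleton bound).


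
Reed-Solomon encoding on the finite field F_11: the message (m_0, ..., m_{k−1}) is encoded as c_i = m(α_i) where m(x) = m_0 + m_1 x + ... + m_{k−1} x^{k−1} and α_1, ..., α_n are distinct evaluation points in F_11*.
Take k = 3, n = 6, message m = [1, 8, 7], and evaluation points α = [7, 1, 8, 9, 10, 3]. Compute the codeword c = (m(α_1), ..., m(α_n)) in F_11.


c = [4, 5, 7, 2, 0, 0]

Message polynomial: m(x) = 1 + 8·x + 7·x^2 (mod 11).
For each evaluation point α_i, compute m(α_i) mod 11:
  α_1 = 7: Horner steps 7 → 2 → 4, so m(7) = 4.
  α_2 = 1: Horner steps 7 → 4 → 5, so m(1) = 5.
  α_3 = 8: Horner steps 7 → 9 → 7, so m(8) = 7.
  α_4 = 9: Horner steps 7 → 5 → 2, so m(9) = 2.
  α_5 = 10: Horner steps 7 → 1 → 0, so m(10) = 0.
  α_6 = 3: Horner steps 7 → 7 → 0, so m(3) = 0.
Codeword c = [4, 5, 7, 2, 0, 0] ∈ F_11^6.


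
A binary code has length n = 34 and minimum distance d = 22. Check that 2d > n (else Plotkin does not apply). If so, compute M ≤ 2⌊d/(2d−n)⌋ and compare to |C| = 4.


Plotkin bound M ≤ 4; given |C| = 4 ≤ bound (satisfied).

Check applicability: 2d = 44, n = 34.
2d − n = 10 > 0, so Plotkin applies.
Compute d/(2d−n) = 22/10 ≈ 2.2000.
⌊d/(2d−n)⌋ = 2.
Plotkin bound: M ≤ 2·2 = 4.
Given |C| = 4, check: satisfied.
This |C| is at the Plotkin bound.


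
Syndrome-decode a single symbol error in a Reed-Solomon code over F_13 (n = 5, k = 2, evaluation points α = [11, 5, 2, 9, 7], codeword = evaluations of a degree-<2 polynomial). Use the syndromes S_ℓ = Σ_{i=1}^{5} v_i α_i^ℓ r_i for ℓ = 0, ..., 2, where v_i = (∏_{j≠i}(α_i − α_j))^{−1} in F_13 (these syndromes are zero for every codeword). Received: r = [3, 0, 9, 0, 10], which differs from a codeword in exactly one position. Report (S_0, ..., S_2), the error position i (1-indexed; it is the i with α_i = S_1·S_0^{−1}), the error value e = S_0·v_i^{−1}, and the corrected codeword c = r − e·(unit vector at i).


S = (7, 9, 6), error at position 2, error magnitude e = 6, c = [3, 7, 9, 0, 10].

Step 1: column multipliers v_i = (∏_{j≠i}(α_i − α_j))^{−1} mod 13.
  i = 1 (α = 11): (11−5)(11−2)(11−9)(11−7) = 6·9·2·4 = 432 ≡ 3, so v_1 = 3^{−1} = 9 (mod 13).
  i = 2 (α = 5): (5−11)(5−2)(5−9)(5−7) = (−6)·3·(−4)·(−2) = −144 ≡ 12, so v_2 = 12^{−1} = 12 (mod 13).
  i = 3 (α = 2): (2−11)(2−5)(2−9)(2−7) = (−9)·(−3)·(−7)·(−5) = 945 ≡ 9, so v_3 = 9^{−1} = 3 (mod 13).
  i = 4 (α = 9): (9−11)(9−5)(9−2)(9−7) = (−2)·4·7·2 = −112 ≡ 5, so v_4 = 5^{−1} = 8 (mod 13).
  i = 5 (α = 7): (7−11)(7−5)(7−2)(7−9) = (−4)·2·5·(−2) = 80 ≡ 2, so v_5 = 2^{−1} = 7 (mod 13).
  v = [9, 12, 3, 8, 7].
Step 2: syndromes of r = [3, 0, 9, 0, 10] (all sums mod 13).
  S_0 = Σ v_i r_i = 9·3 + 12·0 + 3·9 + 8·0 + 7·10 = 124 ≡ 7.
  S_1 = Σ v_i α_i r_i = 9·11·3 + 12·5·0 + 3·2·9 + 8·9·0 + 7·7·10 = 841 ≡ 9.
  α_i^2 mod 13 = [4, 12, 4, 3, 10].
  S_2 = Σ v_i α_i^2 r_i = 9·4·3 + 12·12·0 + 3·4·9 + 8·3·0 + 7·10·10 = 916 ≡ 6.
  S = (7, 9, 6) ≠ 0, so r is not a codeword (an error is present).
Step 3: locate the error. For a single error e at position i, S_ℓ = v_i·e·α_i^ℓ, so α_err = S_1/S_0.
  S_0^{−1} = 7^{−1} = 2 (mod 13), so α_err = 9·2 = 18 ≡ 5 = α_2. Error position i = 2.
  Consistency check: S_2/S_1 = 6·3 = 18 ≡ 5 = α_err ✓ (single-error assumption holds).
Step 4: error magnitude e = S_0/v_2 = S_0·∏_{j≠2}(α_2 − α_j) = 7·12 = 84 ≡ 6 (mod 13).
Step 5: correct position 2: c_2 = r_2 − e = 0 − 6 ≡ 7 (mod 13). Hence c = [3, 7, 9, 0, 10].
  Check: interpolating c through the α_i gives m(x) = 6 + 8·x (degree < 2) with m(α_i) = c_i for every i, so c is indeed a codeword.


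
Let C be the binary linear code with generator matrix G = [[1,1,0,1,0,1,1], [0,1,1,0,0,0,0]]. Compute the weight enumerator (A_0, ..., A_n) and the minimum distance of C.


Weight distribution: A_0 = 1, A_2 = 1, A_5 = 2. Minimum distance d = 2.

Enumerate all 2^2 = 4 messages m ∈ F_2^2.
For each, compute codeword c = mG in F_2^7, then tally its weight.
  m = 00 → c = 0000000, weight = 0.
  m = 10 → c = 1101011, weight = 5.
  m = 01 → c = 0110000, weight = 2.
  m = 11 → c = 1011011, weight = 5.
Tally weights:
  weight 0: 1 codewords.
  weight 2: 1 codewords.
  weight 5: 2 codewords.
Minimum distance d = smallest w > 0 with A_w > 0 = 2.
Sanity: Σ A_w = 4 = 2^2 = 4 ✓.


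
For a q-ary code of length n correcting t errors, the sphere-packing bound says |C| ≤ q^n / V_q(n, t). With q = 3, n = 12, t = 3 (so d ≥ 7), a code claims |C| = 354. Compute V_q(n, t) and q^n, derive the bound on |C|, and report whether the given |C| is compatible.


V_q(n, t) = 2049, q^n = 531441, Hamming bound = 259, |C| = 354 > bound (violated).

Step 1: Compute V_q(n, t) = Σ_{j=0}^3 C(n, j) (q−1)^j.
  j = 0: C(12,0)·(2)^0 = 1·1 = 1.
  j = 1: C(12,1)·(2)^1 = 12·2 = 24.
  j = 2: C(12,2)·(2)^2 = 66·4 = 264.
  j = 3: C(12,3)·(2)^3 = 220·8 = 1760.
  V_q(n, t) = 1 + 24 + 264 + 1760 = 2049.
Step 2: q^n = 3^12 = 531441.
Step 3: Hamming bound ⌊q^n / V_q(n,t)⌋ = ⌊531441/2049⌋ = 259.
Step 4: Compare |C| = 354 to 259: violated.
The claimed |C| lies above the Hamming bound, so no 3-ary code of length 12 with d ≥ 7 can have 354 codewords.


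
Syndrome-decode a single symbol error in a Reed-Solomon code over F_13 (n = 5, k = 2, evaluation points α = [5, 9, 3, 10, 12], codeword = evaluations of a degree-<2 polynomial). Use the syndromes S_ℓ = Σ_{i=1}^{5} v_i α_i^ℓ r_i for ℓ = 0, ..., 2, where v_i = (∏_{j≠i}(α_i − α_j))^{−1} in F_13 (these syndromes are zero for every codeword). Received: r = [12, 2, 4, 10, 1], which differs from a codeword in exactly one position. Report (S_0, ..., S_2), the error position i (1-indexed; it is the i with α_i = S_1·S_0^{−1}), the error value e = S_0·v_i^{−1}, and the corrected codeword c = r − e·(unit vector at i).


S = (7, 5, 11), error at position 4, error magnitude e = 4, c = [12, 2, 4, 6, 1].

Step 1: column multipliers v_i = (∏_{j≠i}(α_i − α_j))^{−1} mod 13.
  i = 1 (α = 5): (5−9)(5−3)(5−10)(5−12) = (−4)·2·(−5)·(−7) = −280 ≡ 6, so v_1 = 6^{−1} = 11 (mod 13).
  i = 2 (α = 9): (9−5)(9−3)(9−10)(9−12) = 4·6·(−1)·(−3) = 72 ≡ 7, so v_2 = 7^{−1} = 2 (mod 13).
  i = 3 (α = 3): (3−5)(3−9)(3−10)(3−12) = (−2)·(−6)·(−7)·(−9) = 756 ≡ 2, so v_3 = 2^{−1} = 7 (mod 13).
  i = 4 (α = 10): (10−5)(10−9)(10−3)(10−12) = 5·1·7·(−2) = −70 ≡ 8, so v_4 = 8^{−1} = 5 (mod 13).
  i = 5 (α = 12): (12−5)(12−9)(12−3)(12−10) = 7·3·9·2 = 378 ≡ 1, so v_5 = 1^{−1} = 1 (mod 13).
  v = [11, 2, 7, 5, 1].
Step 2: syndromes of r = [12, 2, 4, 10, 1] (all sums mod 13).
  S_0 = Σ v_i r_i = 11·12 + 2·2 + 7·4 + 5·10 + 1·1 = 215 ≡ 7.
  S_1 = Σ v_i α_i r_i = 11·5·12 + 2·9·2 + 7·3·4 + 5·10·10 + 1·12·1 = 1292 ≡ 5.
  α_i^2 mod 13 = [12, 3, 9, 9, 1].
  S_2 = Σ v_i α_i^2 r_i = 11·12·12 + 2·3·2 + 7·9·4 + 5·9·10 + 1·1·1 = 2299 ≡ 11.
  S = (7, 5, 11) ≠ 0, so r is not a codeword (an error is present).
Step 3: locate the error. For a single error e at position i, S_ℓ = v_i·e·α_i^ℓ, so α_err = S_1/S_0.
  S_0^{−1} = 7^{−1} = 2 (mod 13), so α_err = 5·2 = 10 ≡ 10 = α_4. Error position i = 4.
  Consistency check: S_2/S_1 = 11·8 = 88 ≡ 10 = α_err ✓ (single-error assumption holds).
Step 4: error magnitude e = S_0/v_4 = S_0·∏_{j≠4}(α_4 − α_j) = 7·8 = 56 ≡ 4 (mod 13).
Step 5: correct position 4: c_4 = r_4 − e = 10 − 4 ≡ 6 (mod 13). Hence c = [12, 2, 4, 6, 1].
  Check: interpolating c through the α_i gives m(x) = 5 + 4·x (degree < 2) with m(α_i) = c_i for every i, so c is indeed a codeword.


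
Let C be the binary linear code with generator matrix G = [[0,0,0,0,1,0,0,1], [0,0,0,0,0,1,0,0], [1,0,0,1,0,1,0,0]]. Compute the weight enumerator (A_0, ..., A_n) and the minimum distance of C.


Weight distribution: A_0 = 1, A_1 = 1, A_2 = 2, A_3 = 2, A_4 = 1, A_5 = 1. Minimum distance d = 1.

Enumerate all 2^3 = 8 messages m ∈ F_2^3.
For each, compute codeword c = mG in F_2^8, then tally its weight.
  m = 000 → c = 00000000, weight = 0.
  m = 100 → c = 00001001, weight = 2.
  m = 010 → c = 00000100, weight = 1.
  m = 110 → c = 00001101, weight = 3.
  m = 001 → c = 10010100, weight = 3.
  m = 101 → c = 10011101, weight = 5.
  m = 011 → c = 10010000, weight = 2.
  m = 111 → c = 10011001, weight = 4.
Tally weights:
  weight 0: 1 codewords.
  weight 1: 1 codewords.
  weight 2: 2 codewords.
  weight 3: 2 codewords.
  weight 4: 1 codewords.
  weight 5: 1 codewords.
Minimum distance d = smallest w > 0 with A_w > 0 = 1.
Sanity: Σ A_w = 8 = 2^3 = 8 ✓.


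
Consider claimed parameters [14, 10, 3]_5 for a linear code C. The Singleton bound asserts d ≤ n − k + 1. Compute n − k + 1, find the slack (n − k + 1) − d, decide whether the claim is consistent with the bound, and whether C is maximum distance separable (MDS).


Singleton RHS = n − k + 1 = 5, slack = 2, bound satisfied, not MDS.

Singleton bound: d ≤ n − k + 1.
Here n = 14, k = 10, so n − k + 1 = 5.
Given d = 3, check d ≤ 5: YES.
Slack = (n − k + 1) − d = 2.
The code is NOT MDS (slack = 2 > 0).
Description: the claimed parameters are [14, 10, 3]_5; such a code would be non-MDS.


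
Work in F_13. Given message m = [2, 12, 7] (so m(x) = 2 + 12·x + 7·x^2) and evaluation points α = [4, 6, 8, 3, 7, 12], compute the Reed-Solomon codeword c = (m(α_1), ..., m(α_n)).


c = [6, 1, 0, 10, 0, 10]

Message polynomial: m(x) = 2 + 12·x + 7·x^2 (mod 13).
For each evaluation point α_i, compute m(α_i) mod 13:
  α_1 = 4: Horner steps 7 → 1 → 6, so m(4) = 6.
  α_2 = 6: Horner steps 7 → 2 → 1, so m(6) = 1.
  α_3 = 8: Horner steps 7 → 3 → 0, so m(8) = 0.
  α_4 = 3: Horner steps 7 → 7 → 10, so m(3) = 10.
  α_5 = 7: Horner steps 7 → 9 → 0, so m(7) = 0.
  α_6 = 12: Horner steps 7 → 5 → 10, so m(12) = 10.
Codeword c = [6, 1, 0, 10, 0, 10] ∈ F_13^6.


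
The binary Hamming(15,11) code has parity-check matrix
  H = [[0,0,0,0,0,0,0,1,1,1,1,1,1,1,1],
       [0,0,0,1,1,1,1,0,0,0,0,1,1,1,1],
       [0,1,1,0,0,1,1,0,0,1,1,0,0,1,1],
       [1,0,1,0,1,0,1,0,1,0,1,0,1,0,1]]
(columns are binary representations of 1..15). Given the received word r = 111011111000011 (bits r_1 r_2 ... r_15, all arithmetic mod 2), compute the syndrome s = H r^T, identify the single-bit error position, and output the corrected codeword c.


s = (0, 1, 0, 0)^T, error position = 4, corrected codeword c = 111111111000011

Compute s = H r^T mod 2 one row at a time:
  s_1 = 1 + 1 + 0 + 0 + 0 + 0 + 1 + 1 = 4 ≡ 0 (mod 2).
  s_2 = 0 + 1 + 1 + 1 + 0 + 0 + 1 + 1 = 5 ≡ 1 (mod 2).
  s_3 = 1 + 1 + 1 + 1 + 0 + 0 + 1 + 1 = 6 ≡ 0 (mod 2).
  s_4 = 1 + 1 + 1 + 1 + 1 + 0 + 0 + 1 = 6 ≡ 0 (mod 2).
s = (0, 1, 0, 0)^T — this equals column 4 of H (binary 0100), so error is at position 4.
Correct: flip bit 4 of r = 111011111000011 to get c = 111111111000011.


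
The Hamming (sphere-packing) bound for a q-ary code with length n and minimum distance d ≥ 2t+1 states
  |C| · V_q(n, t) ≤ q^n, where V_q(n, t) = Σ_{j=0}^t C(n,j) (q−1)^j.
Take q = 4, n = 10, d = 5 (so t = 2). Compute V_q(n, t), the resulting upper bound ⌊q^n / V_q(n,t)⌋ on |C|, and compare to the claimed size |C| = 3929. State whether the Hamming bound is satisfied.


V_q(n, t) = 436, q^n = 1048576, Hamming bound = 2404, |C| = 3929 > bound (violated).

Step 1: Compute V_q(n, t) = Σ_{j=0}^2 C(n, j) (q−1)^j.
  j = 0: C(10,0)·(3)^0 = 1·1 = 1.
  j = 1: C(10,1)·(3)^1 = 10·3 = 30.
  j = 2: C(10,2)·(3)^2 = 45·9 = 405.
  V_q(n, t) = 1 + 30 + 405 = 436.
Step 2: q^n = 4^10 = 1048576.
Step 3: Hamming bound ⌊q^n / V_q(n,t)⌋ = ⌊1048576/436⌋ = 2404.
Step 4: Compare |C| = 3929 to 2404: violated.
The claimed |C| lies above the Hamming bound, so no 4-ary code of length 10 with d ≥ 5 can have 3929 codewords.


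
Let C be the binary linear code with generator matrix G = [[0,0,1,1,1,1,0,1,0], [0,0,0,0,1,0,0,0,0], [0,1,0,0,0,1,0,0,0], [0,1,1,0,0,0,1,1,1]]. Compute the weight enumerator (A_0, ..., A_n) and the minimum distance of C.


Weight distribution: A_0 = 1, A_1 = 1, A_2 = 1, A_3 = 2, A_4 = 3, A_5 = 5, A_6 = 3. Minimum distance d = 1.

Enumerate all 2^4 = 16 messages m ∈ F_2^4.
For each, compute codeword c = mG in F_2^9, then tally its weight.
  m = 0000 → c = 000000000, weight = 0.
  m = 1000 → c = 001111010, weight = 5.
  m = 0100 → c = 000010000, weight = 1.
  m = 1100 → c = 001101010, weight = 4.
  m = 0010 → c = 010001000, weight = 2.
  m = 1010 → c = 011110010, weight = 5.
  m = 0110 → c = 010011000, weight = 3.
  m = 1110 → c = 011100010, weight = 4.
  m = 0001 → c = 011000111, weight = 5.
  m = 1001 → c = 010111101, weight = 6.
  m = 0101 → c = 011010111, weight = 6.
  m = 1101 → c = 010101101, weight = 5.
  m = 0011 → c = 001001111, weight = 5.
  m = 1011 → c = 000110101, weight = 4.
  m = 0111 → c = 001011111, weight = 6.
  m = 1111 → c = 000100101, weight = 3.
Tally weights:
  weight 0: 1 codewords.
  weight 1: 1 codewords.
  weight 2: 1 codewords.
  weight 3: 2 codewords.
  weight 4: 3 codewords.
  weight 5: 5 codewords.
  weight 6: 3 codewords.
Minimum distance d = smallest w > 0 with A_w > 0 = 1.
Sanity: Σ A_w = 16 = 2^4 = 16 ✓.


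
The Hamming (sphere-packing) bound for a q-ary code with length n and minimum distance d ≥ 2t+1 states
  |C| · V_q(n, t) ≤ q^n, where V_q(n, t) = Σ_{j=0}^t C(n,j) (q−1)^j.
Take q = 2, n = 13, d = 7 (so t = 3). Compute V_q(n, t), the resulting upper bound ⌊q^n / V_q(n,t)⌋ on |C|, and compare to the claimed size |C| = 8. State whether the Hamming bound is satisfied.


V_q(n, t) = 378, q^n = 8192, Hamming bound = 21, |C| = 8 ≤ bound (satisfied).

Step 1: Compute V_q(n, t) = Σ_{j=0}^3 C(n, j) (q−1)^j.
  j = 0: C(13,0)·(1)^0 = 1·1 = 1.
  j = 1: C(13,1)·(1)^1 = 13·1 = 13.
  j = 2: C(13,2)·(1)^2 = 78·1 = 78.
  j = 3: C(13,3)·(1)^3 = 286·1 = 286.
  V_q(n, t) = 1 + 13 + 78 + 286 = 378.
Step 2: q^n = 2^13 = 8192.
Step 3: Hamming bound ⌊q^n / V_q(n,t)⌋ = ⌊8192/378⌋ = 21.
Step 4: Compare |C| = 8 to 21: satisfied.
The claimed |C| lies below the Hamming bound.


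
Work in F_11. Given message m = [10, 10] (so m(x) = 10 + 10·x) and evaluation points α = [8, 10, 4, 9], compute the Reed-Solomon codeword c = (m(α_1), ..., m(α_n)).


c = [2, 0, 6, 1]

Message polynomial: m(x) = 10 + 10·x (mod 11).
For each evaluation point α_i, compute m(α_i) mod 11:
  α_1 = 8: Horner steps 10 → 2, so m(8) = 2.
  α_2 = 10: Horner steps 10 → 0, so m(10) = 0.
  α_3 = 4: Horner steps 10 → 6, so m(4) = 6.
  α_4 = 9: Horner steps 10 → 1, so m(9) = 1.
Codeword c = [2, 0, 6, 1] ∈ F_11^4.


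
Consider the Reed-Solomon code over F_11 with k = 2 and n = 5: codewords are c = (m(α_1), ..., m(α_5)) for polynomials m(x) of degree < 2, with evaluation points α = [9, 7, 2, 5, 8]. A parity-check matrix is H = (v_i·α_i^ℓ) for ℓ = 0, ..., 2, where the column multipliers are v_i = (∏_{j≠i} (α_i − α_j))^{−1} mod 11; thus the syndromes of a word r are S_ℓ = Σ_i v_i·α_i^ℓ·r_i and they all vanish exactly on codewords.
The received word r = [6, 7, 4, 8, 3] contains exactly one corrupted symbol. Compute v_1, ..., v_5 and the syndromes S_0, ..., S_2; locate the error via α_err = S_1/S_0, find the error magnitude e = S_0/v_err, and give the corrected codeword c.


S = (6, 4, 10), error at position 5, error magnitude e = 2, c = [6, 7, 4, 8, 1].

Step 1: column multipliers v_i = (∏_{j≠i}(α_i − α_j))^{−1} mod 11.
  i = 1 (α = 9): (9−7)(9−2)(9−5)(9−8) = 2·7·4·1 = 56 ≡ 1, so v_1 = 1^{−1} = 1 (mod 11).
  i = 2 (α = 7): (7−9)(7−2)(7−5)(7−8) = (−2)·5·2·(−1) = 20 ≡ 9, so v_2 = 9^{−1} = 5 (mod 11).
  i = 3 (α = 2): (2−9)(2−7)(2−5)(2−8) = (−7)·(−5)·(−3)·(−6) = 630 ≡ 3, so v_3 = 3^{−1} = 4 (mod 11).
  i = 4 (α = 5): (5−9)(5−7)(5−2)(5−8) = (−4)·(−2)·3·(−3) = −72 ≡ 5, so v_4 = 5^{−1} = 9 (mod 11).
  i = 5 (α = 8): (8−9)(8−7)(8−2)(8−5) = (−1)·1·6·3 = −18 ≡ 4, so v_5 = 4^{−1} = 3 (mod 11).
  v = [1, 5, 4, 9, 3].
Step 2: syndromes of r = [6, 7, 4, 8, 3] (all sums mod 11).
  S_0 = Σ v_i r_i = 1·6 + 5·7 + 4·4 + 9·8 + 3·3 = 138 ≡ 6.
  S_1 = Σ v_i α_i r_i = 1·9·6 + 5·7·7 + 4·2·4 + 9·5·8 + 3·8·3 = 763 ≡ 4.
  α_i^2 mod 11 = [4, 5, 4, 3, 9].
  S_2 = Σ v_i α_i^2 r_i = 1·4·6 + 5·5·7 + 4·4·4 + 9·3·8 + 3·9·3 = 560 ≡ 10.
  S = (6, 4, 10) ≠ 0, so r is not a codeword (an error is present).
Step 3: locate the error. For a single error e at position i, S_ℓ = v_i·e·α_i^ℓ, so α_err = S_1/S_0.
  S_0^{−1} = 6^{−1} = 2 (mod 11), so α_err = 4·2 = 8 ≡ 8 = α_5. Error position i = 5.
  Consistency check: S_2/S_1 = 10·3 = 30 ≡ 8 = α_err ✓ (single-error assumption holds).
Step 4: error magnitude e = S_0/v_5 = S_0·∏_{j≠5}(α_5 − α_j) = 6·4 = 24 ≡ 2 (mod 11).
Step 5: correct position 5: c_5 = r_5 − e = 3 − 2 ≡ 1 (mod 11). Hence c = [6, 7, 4, 8, 1].
  Check: interpolating c through the α_i gives m(x) = 5 + 5·x (degree < 2) with m(α_i) = c_i for every i, so c is indeed a codeword.


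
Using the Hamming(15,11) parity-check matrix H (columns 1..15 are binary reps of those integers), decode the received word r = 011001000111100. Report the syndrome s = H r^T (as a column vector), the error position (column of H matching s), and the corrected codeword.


s = (0, 1, 1, 1)^T, error position = 7, corrected codeword c = 011001100111100

Compute s = H r^T mod 2 one row at a time:
  s_1 = 0 + 0 + 1 + 1 + 1 + 1 + 0 + 0 = 4 ≡ 0 (mod 2).
  s_2 = 0 + 0 + 1 + 0 + 1 + 1 + 0 + 0 = 3 ≡ 1 (mod 2).
  s_3 = 1 + 1 + 1 + 0 + 1 + 1 + 0 + 0 = 5 ≡ 1 (mod 2).
  s_4 = 0 + 1 + 0 + 0 + 0 + 1 + 1 + 0 = 3 ≡ 1 (mod 2).
s = (0, 1, 1, 1)^T — this equals column 7 of H (binary 0111), so error is at position 7.
Correct: flip bit 7 of r = 011001000111100 to get c = 011001100111100.


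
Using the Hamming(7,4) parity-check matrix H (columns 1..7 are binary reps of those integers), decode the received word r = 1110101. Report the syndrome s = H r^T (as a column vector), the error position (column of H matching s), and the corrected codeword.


s = (0, 1, 0)^T, error position = 2, corrected codeword c = 1010101

Compute s = H r^T mod 2 one row at a time:
  s_1 = 0 + 1 + 0 + 1 = 2 ≡ 0 (mod 2).
  s_2 = 1 + 1 + 0 + 1 = 3 ≡ 1 (mod 2).
  s_3 = 1 + 1 + 1 + 1 = 4 ≡ 0 (mod 2).
s = (0, 1, 0)^T — this equals column 2 of H (binary 010), so error is at position 2.
Correct: flip bit 2 of r = 1110101 to get c = 1010101.
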